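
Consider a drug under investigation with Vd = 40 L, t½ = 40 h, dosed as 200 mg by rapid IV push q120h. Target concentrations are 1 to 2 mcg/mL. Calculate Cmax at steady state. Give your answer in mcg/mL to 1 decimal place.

5.7 mcg/mL

τ = 120 h = 3 half-lives, so f = (1/2)^3 = 0.125.
At steady state, R = 1/(1 − 0.125) = 8/7.
Single-dose peak C₀ = D/Vd = 200/40 = 5 mcg/mL.
Steady-state peak Cmax,ss = C₀·R = 5 × 8/7 ≈ 5.714 mcg/mL.
Peak 5.7 mcg/mL vs MTC 2 mcg/mL: exceeds toxic threshold.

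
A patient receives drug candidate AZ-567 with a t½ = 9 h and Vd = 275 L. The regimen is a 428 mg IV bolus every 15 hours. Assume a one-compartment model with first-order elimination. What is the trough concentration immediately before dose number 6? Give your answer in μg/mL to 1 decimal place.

f = (1/2)^(τ/t½) = (1/2)^(15/9) ≈ 0.3150.
C₀ = D/Vd = 428/275 ≈ 1.556 μg/mL.
Before the 6th dose, 5 doses have been given. Superposition: Cmin = C₀·(f + f² + … + f^5).
≈ 1.556 × (0.3150 + 0.0992 + 0.0313 + 0.0098 + 0.0031) ≈ 1.556 × 0.4584 ≈ 0.713 μg/mL.

0.7 μg/mL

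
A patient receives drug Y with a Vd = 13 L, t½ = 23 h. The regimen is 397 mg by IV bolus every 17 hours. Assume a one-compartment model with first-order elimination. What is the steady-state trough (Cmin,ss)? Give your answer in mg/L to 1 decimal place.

τ/t½ = 17/23 ≈ 0.73913, so fraction remaining f = (1/2)^(17/23) ≈ 0.5991.
Accumulation ratio R = 1/(1 − f) ≈ 1/0.4009 ≈ 2.4944.
Single-dose peak C₀ = D/Vd = 397/13 ≈ 30.538 mg/L.
Cmax,ss = C₀/(1 − f) ≈ 30.538/0.4009 ≈ 76.174 mg/L.
Steady-state trough Cmin,ss = Cmax,ss·f ≈ 76.174 × 0.5991 ≈ 45.636 mg/L.

45.6 mg/L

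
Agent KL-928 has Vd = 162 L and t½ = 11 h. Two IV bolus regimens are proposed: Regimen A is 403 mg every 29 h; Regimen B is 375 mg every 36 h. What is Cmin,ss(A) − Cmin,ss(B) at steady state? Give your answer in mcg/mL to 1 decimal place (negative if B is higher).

Regimen A: f = (1/2)^(29/11) ≈ 0.1608; Cmin,ss = (403/162)·f/(1−f) ≈ 0.477 mcg/mL.
Regimen B: f = (1/2)^(36/11) ≈ 0.1035; Cmin,ss = (375/162)·f/(1−f) ≈ 0.267 mcg/mL.
Difference ≈ 0.477 − 0.267 ≈ 0.210 mcg/mL.

0.2 mcg/mL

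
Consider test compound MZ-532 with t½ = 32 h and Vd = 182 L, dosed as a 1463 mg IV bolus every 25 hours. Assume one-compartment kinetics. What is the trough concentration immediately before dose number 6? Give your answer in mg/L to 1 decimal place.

f = (1/2)^(τ/t½) = (1/2)^(25/32) ≈ 0.5819.
C₀ = D/Vd = 1463/182 ≈ 8.038 mg/L.
Before the 6th dose, 5 doses have been given. Superposition: Cmin = C₀·(f + f² + … + f^5).
≈ 8.038 × (0.5819 + 0.3386 + 0.1970 + 0.1147 + 0.0667) ≈ 8.038 × 1.2989 ≈ 10.441 mg/L.

10.4 mg/L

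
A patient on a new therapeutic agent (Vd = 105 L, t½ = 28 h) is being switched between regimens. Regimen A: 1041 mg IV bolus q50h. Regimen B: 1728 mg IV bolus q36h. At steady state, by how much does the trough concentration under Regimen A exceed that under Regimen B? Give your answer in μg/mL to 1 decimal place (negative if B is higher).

Regimen A: f = (1/2)^(50/28) ≈ 0.2900; Cmin,ss = (1041/105)·f/(1−f) ≈ 4.049 μg/mL.
Regimen B: f = (1/2)^(36/28) ≈ 0.4102; Cmin,ss = (1728/105)·f/(1−f) ≈ 11.446 μg/mL.
Difference ≈ 4.049 − 11.446 ≈ -7.397 μg/mL.

-7.4 μg/mL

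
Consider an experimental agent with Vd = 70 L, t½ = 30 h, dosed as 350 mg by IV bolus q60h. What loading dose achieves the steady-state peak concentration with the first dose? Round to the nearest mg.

f = (1/2)^(60/30) ≈ 0.250000; accumulation ratio R = 1/(1−f) ≈ 1.33333.
Loading dose to hit Cmax,ss on first dose: D_load = D_maint·R ≈ 350 × 1.33333 ≈ 466.67 mg.

467 mg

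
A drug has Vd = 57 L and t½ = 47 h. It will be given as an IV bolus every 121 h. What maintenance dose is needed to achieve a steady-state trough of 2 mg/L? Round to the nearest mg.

τ/t½ = 121/47 ≈ 2.5745, so f = (1/2)^(121/47) ≈ 0.167883.
Cmin,ss = (D/Vd)·f/(1−f), so D = Cmin,ss·Vd·(1−f)/f.
D = 2 × 57 × (1−f)/f ≈ 2 × 57 × 4.95653 ≈ 565.04 mg.

565 mg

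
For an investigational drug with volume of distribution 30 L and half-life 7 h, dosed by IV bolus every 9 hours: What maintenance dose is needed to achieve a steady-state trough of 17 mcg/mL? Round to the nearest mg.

733 mg

τ/t½ = 9/7 ≈ 1.2857, so f = (1/2)^(9/7) ≈ 0.410168.
Cmin,ss = (D/Vd)·f/(1−f), so D = Cmin,ss·Vd·(1−f)/f.
D = 17 × 30 × (1−f)/f ≈ 17 × 30 × 1.43803 ≈ 733.40 mg.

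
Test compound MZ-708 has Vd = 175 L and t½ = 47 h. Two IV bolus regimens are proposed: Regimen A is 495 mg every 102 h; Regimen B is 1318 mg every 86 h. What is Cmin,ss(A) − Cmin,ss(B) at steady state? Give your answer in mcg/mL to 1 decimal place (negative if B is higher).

Regimen A: f = (1/2)^(102/47) ≈ 0.2222; Cmin,ss = (495/175)·f/(1−f) ≈ 0.808 mcg/mL.
Regimen B: f = (1/2)^(86/47) ≈ 0.2813; Cmin,ss = (1318/175)·f/(1−f) ≈ 2.948 mcg/mL.
Difference ≈ 0.808 − 2.948 ≈ -2.140 mcg/mL.

-2.1 mcg/mL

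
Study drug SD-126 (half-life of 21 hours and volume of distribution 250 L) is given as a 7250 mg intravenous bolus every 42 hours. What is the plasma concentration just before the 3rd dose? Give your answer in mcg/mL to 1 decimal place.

f = (1/2)^(τ/t½) = (1/2)^(42/21) ≈ 0.2500.
C₀ = D/Vd = 7250/250 ≈ 29.000 mcg/mL.
Before the 3rd dose, 2 doses have been given. Superposition: Cmin = C₀·(f + f²).
≈ 29.000 × (0.2500 + 0.0625) ≈ 29.000 × 0.3125 ≈ 9.062 mcg/mL.

9.1 mcg/mL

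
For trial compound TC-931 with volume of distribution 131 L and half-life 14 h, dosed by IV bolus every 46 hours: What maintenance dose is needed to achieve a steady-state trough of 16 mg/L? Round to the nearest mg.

τ/t½ = 46/14 ≈ 3.2857, so f = (1/2)^(46/14) ≈ 0.102542.
Cmin,ss = (D/Vd)·f/(1−f), so D = Cmin,ss·Vd·(1−f)/f.
D = 16 × 131 × (1−f)/f ≈ 16 × 131 × 8.75210 ≈ 18344.40 mg.

18344 mg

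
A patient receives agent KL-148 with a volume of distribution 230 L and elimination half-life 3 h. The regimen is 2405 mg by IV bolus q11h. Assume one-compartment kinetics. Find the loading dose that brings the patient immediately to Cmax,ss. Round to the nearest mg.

2611 mg

f = (1/2)^(11/3) ≈ 0.078745; accumulation ratio R = 1/(1−f) ≈ 1.08548.
Loading dose to hit Cmax,ss on first dose: D_load = D_maint·R ≈ 2405 × 1.08548 ≈ 2610.58 mg.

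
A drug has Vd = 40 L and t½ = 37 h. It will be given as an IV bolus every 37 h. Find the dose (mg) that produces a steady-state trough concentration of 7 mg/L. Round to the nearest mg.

280 mg

τ/t½ = 37/37 ≈ 1, so f = (1/2)^(37/37) ≈ 0.500000.
Cmin,ss = (D/Vd)·f/(1−f), so D = Cmin,ss·Vd·(1−f)/f.
D = 7 × 40 × (1−f)/f ≈ 7 × 40 × 1.00000 ≈ 280.00 mg.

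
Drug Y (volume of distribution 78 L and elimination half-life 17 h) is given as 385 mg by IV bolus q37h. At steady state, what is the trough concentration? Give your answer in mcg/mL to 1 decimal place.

τ/t½ = 37/17 ≈ 2.1765, so fraction remaining f = (1/2)^(37/17) ≈ 0.2212.
At steady state, accumulation factor R = 1/(1 − e^(−kτ)) ≈ 1.2840.
Single-dose peak C₀ = D/Vd = 385/78 ≈ 4.936 mcg/mL.
Steady-state peak Cmax,ss = C₀·R ≈ 4.936 × 1.2840 ≈ 6.338 mcg/mL.
Steady-state trough Cmin,ss = Cmax,ss·f ≈ 6.338 × 0.2212 ≈ 1.402 mcg/mL.

1.4 mcg/mL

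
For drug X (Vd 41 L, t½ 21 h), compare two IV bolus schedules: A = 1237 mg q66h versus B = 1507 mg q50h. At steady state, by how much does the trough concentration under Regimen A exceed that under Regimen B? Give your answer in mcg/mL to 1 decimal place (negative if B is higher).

Regimen A: f = (1/2)^(66/21) ≈ 0.1132; Cmin,ss = (1237/41)·f/(1−f) ≈ 3.851 mcg/mL.
Regimen B: f = (1/2)^(50/21) ≈ 0.1920; Cmin,ss = (1507/41)·f/(1−f) ≈ 8.734 mcg/mL.
Difference ≈ 3.851 − 8.734 ≈ -4.883 mcg/mL.

-4.9 mcg/mL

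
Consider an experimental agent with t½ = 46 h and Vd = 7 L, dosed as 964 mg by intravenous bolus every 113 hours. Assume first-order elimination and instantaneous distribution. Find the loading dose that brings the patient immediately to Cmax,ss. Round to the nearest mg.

1179 mg

f = (1/2)^(113/46) ≈ 0.182185; accumulation ratio R = 1/(1−f) ≈ 1.22277.
Loading dose to hit Cmax,ss on first dose: D_load = D_maint·R ≈ 964 × 1.22277 ≈ 1178.75 mg.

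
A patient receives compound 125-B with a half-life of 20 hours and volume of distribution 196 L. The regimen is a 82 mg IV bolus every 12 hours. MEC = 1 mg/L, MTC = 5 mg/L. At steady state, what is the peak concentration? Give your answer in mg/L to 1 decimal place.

k = ln2/t½ = ln2/20 ≈ 0.034657 h⁻¹; fraction remaining f = e^(−kτ) = e^(−0.034657×12) ≈ 0.6598.
Accumulation ratio R = 1/(1 − f) ≈ 1/0.3402 ≈ 2.9394.
Single-dose peak C₀ = D/Vd = 82/196 ≈ 0.418 mg/L.
Steady-state peak Cmax,ss = C₀·R ≈ 0.418 × 2.9394 ≈ 1.229 mg/L.
Peak 1.2 mg/L vs MTC 5 mg/L: below toxic threshold.

1.2 mg/L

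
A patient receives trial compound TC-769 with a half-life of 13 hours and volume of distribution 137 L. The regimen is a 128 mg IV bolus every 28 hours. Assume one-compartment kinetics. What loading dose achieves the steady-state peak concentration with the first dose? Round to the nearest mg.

f = (1/2)^(28/13) ≈ 0.224713; accumulation ratio R = 1/(1−f) ≈ 1.28984.
Loading dose to hit Cmax,ss on first dose: D_load = D_maint·R ≈ 128 × 1.28984 ≈ 165.10 mg.

165 mg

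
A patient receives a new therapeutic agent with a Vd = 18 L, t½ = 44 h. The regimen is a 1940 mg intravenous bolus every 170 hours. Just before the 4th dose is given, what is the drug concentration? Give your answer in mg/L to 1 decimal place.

f = (1/2)^(τ/t½) = (1/2)^(170/44) ≈ 0.0687.
C₀ = D/Vd = 1940/18 ≈ 107.778 mg/L.
Before the 4th dose, 3 doses have been given. Superposition: Cmin = C₀·(f + f² + … + f^3).
≈ 107.778 × (0.0687 + 0.0047 + 0.0003) ≈ 107.778 × 0.0737 ≈ 7.943 mg/L.

7.9 mg/L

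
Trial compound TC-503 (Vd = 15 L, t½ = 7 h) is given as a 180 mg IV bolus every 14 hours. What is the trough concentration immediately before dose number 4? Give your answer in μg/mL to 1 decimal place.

3.9 μg/mL

f = (1/2)^(τ/t½) = (1/2)^(14/7) ≈ 0.2500.
C₀ = D/Vd = 180/15 ≈ 12.000 μg/mL.
Before the 4th dose, 3 doses have been given. Superposition: Cmin = C₀·(f + f² + … + f^3).
≈ 12.000 × (0.2500 + 0.0625 + 0.0156) ≈ 12.000 × 0.3281 ≈ 3.937 μg/mL.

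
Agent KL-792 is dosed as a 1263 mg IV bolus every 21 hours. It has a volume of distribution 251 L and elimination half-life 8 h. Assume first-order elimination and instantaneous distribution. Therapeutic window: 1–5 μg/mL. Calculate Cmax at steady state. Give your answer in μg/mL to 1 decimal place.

Over one 21-h interval, 21/8 ≈ 2.625 half-lives elapse, leaving f ≈ 0.1621 of each dose.
Accumulation ratio R = 1/(1 − f) ≈ 1/0.8379 ≈ 1.1935.
Single-dose peak C₀ = D/Vd = 1263/251 ≈ 5.032 μg/mL.
Steady-state peak Cmax,ss = C₀·R ≈ 5.032 × 1.1935 ≈ 6.006 μg/mL.
Peak 6.0 μg/mL vs MTC 5 μg/mL: exceeds toxic threshold.

6.0 μg/mL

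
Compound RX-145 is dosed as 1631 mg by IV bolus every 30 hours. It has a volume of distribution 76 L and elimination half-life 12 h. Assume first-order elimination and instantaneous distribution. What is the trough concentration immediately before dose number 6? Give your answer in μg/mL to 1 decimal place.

4.6 μg/mL

f = (1/2)^(τ/t½) = (1/2)^(30/12) ≈ 0.1768.
C₀ = D/Vd = 1631/76 ≈ 21.461 μg/mL.
Before the 6th dose, 5 doses have been given. Superposition: Cmin = C₀·(f + f² + … + f^5).
≈ 21.461 × (0.1768 + 0.0313 + 0.0055 + 0.0010 + 0.0002) ≈ 21.461 × 0.2148 ≈ 4.610 μg/mL.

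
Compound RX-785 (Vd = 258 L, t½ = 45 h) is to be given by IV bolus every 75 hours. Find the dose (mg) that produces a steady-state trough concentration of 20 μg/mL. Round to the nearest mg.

τ/t½ = 75/45 ≈ 1.6667, so f = (1/2)^(75/45) ≈ 0.314980.
Cmin,ss = (D/Vd)·f/(1−f), so D = Cmin,ss·Vd·(1−f)/f.
D = 20 × 258 × (1−f)/f ≈ 20 × 258 × 2.17480 ≈ 11221.97 mg.

11222 mg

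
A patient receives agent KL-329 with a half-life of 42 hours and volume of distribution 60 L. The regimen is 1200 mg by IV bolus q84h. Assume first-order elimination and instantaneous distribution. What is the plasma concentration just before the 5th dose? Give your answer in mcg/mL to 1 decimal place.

f = (1/2)^(τ/t½) = (1/2)^(84/42) ≈ 0.2500.
C₀ = D/Vd = 1200/60 ≈ 20.000 mcg/mL.
Before the 5th dose, 4 doses have been given. Superposition: Cmin = C₀·(f + f² + … + f^4).
≈ 20.000 × (0.2500 + 0.0625 + 0.0156 + 0.0039) ≈ 20.000 × 0.3320 ≈ 6.640 mcg/mL.

6.6 mcg/mL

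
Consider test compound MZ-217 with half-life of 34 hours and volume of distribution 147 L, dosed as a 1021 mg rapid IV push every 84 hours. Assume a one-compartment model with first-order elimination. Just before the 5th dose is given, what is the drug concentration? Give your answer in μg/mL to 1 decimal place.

1.5 μg/mL

f = (1/2)^(τ/t½) = (1/2)^(84/34) ≈ 0.1804.
C₀ = D/Vd = 1021/147 ≈ 6.946 μg/mL.
Before the 5th dose, 4 doses have been given. Superposition: Cmin = C₀·(f + f² + … + f^4).
≈ 6.946 × (0.1804 + 0.0325 + 0.0059 + 0.0011) ≈ 6.946 × 0.2199 ≈ 1.527 μg/mL.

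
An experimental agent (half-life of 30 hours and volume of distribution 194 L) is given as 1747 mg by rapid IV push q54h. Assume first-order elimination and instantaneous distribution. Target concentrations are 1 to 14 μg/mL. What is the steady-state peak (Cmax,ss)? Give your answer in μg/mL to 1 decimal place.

Over one 54-h interval, 54/30 ≈ 1.8 half-lives elapse, leaving f ≈ 0.2872 of each dose.
At steady state, accumulation factor R = 1/(1 − e^(−kτ)) ≈ 1.4029.
Each bolus raises the concentration by D/Vd = 1747/194 ≈ 9.005 μg/mL.
Steady-state peak Cmax,ss = C₀·R ≈ 9.005 × 1.4029 ≈ 12.633 μg/mL.
Peak 12.6 μg/mL vs MTC 14 μg/mL: below toxic threshold.

12.6 μg/mL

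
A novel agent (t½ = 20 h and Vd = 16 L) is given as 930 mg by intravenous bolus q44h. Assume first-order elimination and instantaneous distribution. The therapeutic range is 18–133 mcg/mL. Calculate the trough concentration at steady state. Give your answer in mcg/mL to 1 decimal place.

16.2 mcg/mL

τ/t½ = 44/20 ≈ 2.2, so fraction remaining f = (1/2)^(44/20) ≈ 0.2176.
Single-dose peak C₀ = D/Vd = 930/16 ≈ 58.125 mcg/mL.
Steady-state trough Cmin,ss = C₀·f/(1−f) ≈ 58.125 × 0.2176/0.7824 ≈ 16.166 mcg/mL.
Trough 16.2 mcg/mL vs MEC 18 mcg/mL: subtherapeutic.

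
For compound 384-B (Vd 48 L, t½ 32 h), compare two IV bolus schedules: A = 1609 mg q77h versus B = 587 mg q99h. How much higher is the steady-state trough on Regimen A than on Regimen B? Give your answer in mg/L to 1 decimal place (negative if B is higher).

Regimen A: f = (1/2)^(77/32) ≈ 0.1886; Cmin,ss = (1609/48)·f/(1−f) ≈ 7.792 mg/L.
Regimen B: f = (1/2)^(99/32) ≈ 0.1171; Cmin,ss = (587/48)·f/(1−f) ≈ 1.622 mg/L.
Difference ≈ 7.792 − 1.622 ≈ 6.170 mg/L.

6.2 mg/L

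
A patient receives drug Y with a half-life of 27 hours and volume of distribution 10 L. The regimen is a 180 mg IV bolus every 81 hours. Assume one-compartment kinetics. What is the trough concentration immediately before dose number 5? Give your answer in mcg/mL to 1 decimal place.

2.6 mcg/mL

f = (1/2)^(τ/t½) = (1/2)^(81/27) ≈ 0.1250.
C₀ = D/Vd = 180/10 ≈ 18.000 mcg/mL.
Before the 5th dose, 4 doses have been given. Superposition: Cmin = C₀·(f + f² + … + f^4).
≈ 18.000 × (0.1250 + 0.0156 + 0.0020 + 0.0002) ≈ 18.000 × 0.1428 ≈ 2.570 mcg/mL.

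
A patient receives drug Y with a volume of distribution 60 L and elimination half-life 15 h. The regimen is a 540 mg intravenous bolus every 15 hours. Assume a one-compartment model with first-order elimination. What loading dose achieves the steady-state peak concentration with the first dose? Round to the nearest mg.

f = (1/2)^(15/15) ≈ 0.500000; accumulation ratio R = 1/(1−f) ≈ 2.00000.
Loading dose to hit Cmax,ss on first dose: D_load = D_maint·R ≈ 540 × 2.00000 ≈ 1080.00 mg.

1080 mg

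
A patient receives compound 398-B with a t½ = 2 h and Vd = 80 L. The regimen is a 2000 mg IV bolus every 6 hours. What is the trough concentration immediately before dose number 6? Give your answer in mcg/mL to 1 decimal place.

f = (1/2)^(τ/t½) = (1/2)^(6/2) ≈ 0.1250.
C₀ = D/Vd = 2000/80 ≈ 25.000 mcg/mL.
Before the 6th dose, 5 doses have been given. Superposition: Cmin = C₀·(f + f² + … + f^5).
≈ 25.000 × (0.1250 + 0.0156 + 0.0020 + 0.0002 + 0.0000) ≈ 25.000 × 0.1428 ≈ 3.570 mcg/mL.

3.6 mcg/mL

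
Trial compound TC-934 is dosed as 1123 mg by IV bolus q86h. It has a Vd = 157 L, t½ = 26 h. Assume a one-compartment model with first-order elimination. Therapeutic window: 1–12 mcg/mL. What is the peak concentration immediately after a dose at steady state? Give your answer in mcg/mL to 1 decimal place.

8.0 mcg/mL

τ/t½ = 86/26 ≈ 3.3077, so fraction remaining f = (1/2)^(86/26) ≈ 0.1010.
At steady state, accumulation factor R = 1/(1 − e^(−kτ)) ≈ 1.1123.
Single-dose peak C₀ = D/Vd = 1123/157 ≈ 7.153 mcg/mL.
Steady-state peak Cmax,ss = C₀·R ≈ 7.153 × 1.1123 ≈ 7.956 mcg/mL.
Peak 8.0 mcg/mL vs MTC 12 mcg/mL: below toxic threshold.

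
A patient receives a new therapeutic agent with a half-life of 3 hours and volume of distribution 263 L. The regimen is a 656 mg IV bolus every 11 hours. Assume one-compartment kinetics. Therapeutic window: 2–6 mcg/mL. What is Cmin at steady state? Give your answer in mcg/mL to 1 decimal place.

0.2 mcg/mL

Over one 11-h interval, 11/3 ≈ 3.6667 half-lives elapse, leaving f ≈ 0.0787 of each dose.
Single-dose peak C₀ = D/Vd = 656/263 ≈ 2.494 mcg/mL.
Steady-state trough Cmin,ss = C₀·f/(1−f) ≈ 2.494 × 0.0787/0.9213 ≈ 0.213 mcg/mL.
Trough 0.2 mcg/mL vs MEC 2 mcg/mL: subtherapeutic.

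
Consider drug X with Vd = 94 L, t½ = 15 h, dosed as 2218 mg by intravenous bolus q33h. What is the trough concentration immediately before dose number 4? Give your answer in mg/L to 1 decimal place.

f = (1/2)^(τ/t½) = (1/2)^(33/15) ≈ 0.2176.
C₀ = D/Vd = 2218/94 ≈ 23.596 mg/L.
Before the 4th dose, 3 doses have been given. Superposition: Cmin = C₀·(f + f² + … + f^3).
≈ 23.596 × (0.2176 + 0.0473 + 0.0103) ≈ 23.596 × 0.2752 ≈ 6.494 mg/L.

6.5 mg/L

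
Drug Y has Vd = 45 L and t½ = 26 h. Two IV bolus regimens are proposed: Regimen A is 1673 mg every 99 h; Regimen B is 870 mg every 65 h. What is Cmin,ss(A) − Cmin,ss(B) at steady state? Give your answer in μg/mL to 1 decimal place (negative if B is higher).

Regimen A: f = (1/2)^(99/26) ≈ 0.0714; Cmin,ss = (1673/45)·f/(1−f) ≈ 2.859 μg/mL.
Regimen B: f = (1/2)^(65/26) ≈ 0.1768; Cmin,ss = (870/45)·f/(1−f) ≈ 4.152 μg/mL.
Difference ≈ 2.859 − 4.152 ≈ -1.293 μg/mL.

-1.3 μg/mL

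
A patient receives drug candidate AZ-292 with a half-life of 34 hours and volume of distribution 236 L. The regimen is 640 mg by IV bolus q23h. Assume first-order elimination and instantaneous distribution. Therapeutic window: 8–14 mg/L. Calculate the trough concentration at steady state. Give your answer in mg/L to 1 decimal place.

Over one 23-h interval, 23/34 ≈ 0.67647 half-lives elapse, leaving f ≈ 0.6257 of each dose.
At steady state, accumulation factor R = 1/(1 − e^(−kτ)) ≈ 2.6717.
Each bolus raises the concentration by D/Vd = 640/236 ≈ 2.712 mg/L.
Cmax,ss = C₀/(1 − f) ≈ 2.712/0.3743 ≈ 7.246 mg/L.
One interval later, Cmin,ss = Cmax,ss·e^(−kτ) ≈ 7.246 × 0.6257 ≈ 4.534 mg/L.
Trough 4.5 mg/L vs MEC 8 mg/L: subtherapeutic.

4.5 mg/L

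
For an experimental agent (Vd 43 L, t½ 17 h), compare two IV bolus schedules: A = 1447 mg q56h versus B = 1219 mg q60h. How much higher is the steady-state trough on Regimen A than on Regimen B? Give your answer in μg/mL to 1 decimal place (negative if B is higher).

1.1 μg/mL

Regimen A: f = (1/2)^(56/17) ≈ 0.1019; Cmin,ss = (1447/43)·f/(1−f) ≈ 3.818 μg/mL.
Regimen B: f = (1/2)^(60/17) ≈ 0.0866; Cmin,ss = (1219/43)·f/(1−f) ≈ 2.688 μg/mL.
Difference ≈ 3.818 − 2.688 ≈ 1.130 μg/mL.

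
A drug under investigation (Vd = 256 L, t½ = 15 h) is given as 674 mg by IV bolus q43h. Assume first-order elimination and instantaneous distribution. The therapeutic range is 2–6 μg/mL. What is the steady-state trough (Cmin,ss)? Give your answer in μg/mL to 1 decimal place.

0.4 μg/mL

k = ln2/t½ = ln2/15 ≈ 0.046210 h⁻¹; fraction remaining f = e^(−kτ) = e^(−0.046210×43) ≈ 0.1371.
At steady state, accumulation factor R = 1/(1 − e^(−kτ)) ≈ 1.1589.
Single-dose peak C₀ = D/Vd = 674/256 ≈ 2.633 μg/mL.
Steady-state peak Cmax,ss = C₀·R ≈ 2.633 × 1.1589 ≈ 3.051 μg/mL.
One interval later, Cmin,ss = Cmax,ss·e^(−kτ) ≈ 3.051 × 0.1371 ≈ 0.418 μg/mL.
Trough 0.4 μg/mL vs MEC 2 μg/mL: subtherapeutic.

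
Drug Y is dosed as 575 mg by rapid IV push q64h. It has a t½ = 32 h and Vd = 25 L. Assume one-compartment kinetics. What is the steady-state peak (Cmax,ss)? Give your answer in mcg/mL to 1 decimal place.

The dosing interval is 2 half-lives, so f = 2^(−2) = 0.25.
Accumulation ratio R = 1/(1 − f) = 1/0.75 = 4/3.
Single-dose peak C₀ = D/Vd = 575/25 = 23 mcg/mL.
Steady-state peak Cmax,ss = C₀·R = 23 × 4/3 ≈ 30.667 mcg/mL.

30.7 mcg/mL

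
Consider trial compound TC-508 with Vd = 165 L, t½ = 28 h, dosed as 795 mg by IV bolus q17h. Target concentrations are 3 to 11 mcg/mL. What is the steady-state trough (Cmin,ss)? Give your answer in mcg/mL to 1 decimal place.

Over one 17-h interval, 17/28 ≈ 0.60714 half-lives elapse, leaving f ≈ 0.6565 of each dose.
At steady state, accumulation factor R = 1/(1 − e^(−kτ)) ≈ 2.9112.
Single-dose peak C₀ = D/Vd = 795/165 ≈ 4.818 mcg/mL.
Cmax,ss = C₀/(1 − f) ≈ 4.818/0.3435 ≈ 14.026 mcg/mL.
One interval later, Cmin,ss = Cmax,ss·e^(−kτ) ≈ 14.026 × 0.6565 ≈ 9.208 mcg/mL.
Trough 9.2 mcg/mL vs MEC 3 mcg/mL: adequate.

9.2 mcg/mL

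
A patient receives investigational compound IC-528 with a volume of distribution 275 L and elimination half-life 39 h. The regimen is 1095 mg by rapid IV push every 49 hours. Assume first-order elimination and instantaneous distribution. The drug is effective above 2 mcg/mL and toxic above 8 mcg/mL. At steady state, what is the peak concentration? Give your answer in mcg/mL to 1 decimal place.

Over one 49-h interval, 49/39 ≈ 1.2564 half-lives elapse, leaving f ≈ 0.4186 of each dose.
At steady state, accumulation factor R = 1/(1 − e^(−kτ)) ≈ 1.7200.
Each bolus raises the concentration by D/Vd = 1095/275 ≈ 3.982 mcg/mL.
Cmax,ss = C₀/(1 − f) ≈ 3.982/0.5814 ≈ 6.849 mcg/mL.
Peak 6.8 mcg/mL vs MTC 8 mcg/mL: below toxic threshold.

6.8 mcg/mL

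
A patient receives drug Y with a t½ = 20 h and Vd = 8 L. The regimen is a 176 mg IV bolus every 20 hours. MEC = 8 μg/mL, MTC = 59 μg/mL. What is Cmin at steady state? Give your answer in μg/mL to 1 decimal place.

22.0 μg/mL

τ = 20 h = 1 half-life, so f = (1/2)^1 = 0.5.
Accumulation ratio R = 1/(1 − f) = 1/0.5 = 2/1.
Single-dose peak C₀ = D/Vd = 176/8 = 22 μg/mL.
Steady-state peak Cmax,ss = C₀·R = 22 × 2/1 ≈ 44.000 μg/mL.
Steady-state trough Cmin,ss = Cmax,ss·f ≈ 44.000 × 0.5 ≈ 22.000 μg/mL.
Trough 22.0 μg/mL vs MEC 8 μg/mL: adequate.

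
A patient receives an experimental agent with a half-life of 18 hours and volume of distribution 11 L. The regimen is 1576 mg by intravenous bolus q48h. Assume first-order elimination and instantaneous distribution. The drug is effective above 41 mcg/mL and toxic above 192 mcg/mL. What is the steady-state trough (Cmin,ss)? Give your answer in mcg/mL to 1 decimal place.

k = ln2/t½ = ln2/18 ≈ 0.038508 h⁻¹; fraction remaining f = e^(−kτ) = e^(−0.038508×48) ≈ 0.1575.
At steady state, accumulation factor R = 1/(1 − e^(−kτ)) ≈ 1.1869.
Single-dose peak C₀ = D/Vd = 1576/11 ≈ 143.273 mcg/mL.
Steady-state peak Cmax,ss = C₀·R ≈ 143.273 × 1.1869 ≈ 170.051 mcg/mL.
Steady-state trough Cmin,ss = Cmax,ss·f ≈ 170.051 × 0.1575 ≈ 26.783 mcg/mL.
Trough 26.8 mcg/mL vs MEC 41 mcg/mL: subtherapeutic.

26.8 mcg/mL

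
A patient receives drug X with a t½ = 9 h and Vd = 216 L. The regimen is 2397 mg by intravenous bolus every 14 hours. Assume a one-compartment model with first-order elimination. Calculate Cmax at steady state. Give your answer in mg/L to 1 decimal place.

16.8 mg/L

Over one 14-h interval, 14/9 ≈ 1.5556 half-lives elapse, leaving f ≈ 0.3402 of each dose.
At steady state, accumulation factor R = 1/(1 − e^(−kτ)) ≈ 1.5156.
Single-dose peak C₀ = D/Vd = 2397/216 ≈ 11.097 mg/L.
Steady-state peak Cmax,ss = C₀·R ≈ 11.097 × 1.5156 ≈ 16.819 mg/L.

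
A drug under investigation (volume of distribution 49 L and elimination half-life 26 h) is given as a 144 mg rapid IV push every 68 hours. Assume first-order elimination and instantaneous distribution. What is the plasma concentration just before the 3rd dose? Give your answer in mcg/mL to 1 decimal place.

0.6 mcg/mL

f = (1/2)^(τ/t½) = (1/2)^(68/26) ≈ 0.1632.
C₀ = D/Vd = 144/49 ≈ 2.939 mcg/mL.
Before the 3rd dose, 2 doses have been given. Superposition: Cmin = C₀·(f + f²).
≈ 2.939 × (0.1632 + 0.0266) ≈ 2.939 × 0.1898 ≈ 0.558 mcg/mL.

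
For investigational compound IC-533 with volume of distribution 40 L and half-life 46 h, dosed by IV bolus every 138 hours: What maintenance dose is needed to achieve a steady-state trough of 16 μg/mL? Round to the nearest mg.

τ/t½ = 138/46 ≈ 3, so f = (1/2)^(138/46) ≈ 0.125000.
Cmin,ss = (D/Vd)·f/(1−f), so D = Cmin,ss·Vd·(1−f)/f.
D = 16 × 40 × (1−f)/f ≈ 16 × 40 × 7.00000 ≈ 4480.00 mg.

4480 mg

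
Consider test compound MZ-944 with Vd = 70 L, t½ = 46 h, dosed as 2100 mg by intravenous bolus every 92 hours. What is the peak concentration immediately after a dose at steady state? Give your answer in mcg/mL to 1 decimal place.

The dosing interval is 2 half-lives, so f = 2^(−2) = 0.25.
At steady state, R = 1/(1 − 0.25) = 4/3.
Single-dose peak C₀ = D/Vd = 2100/70 = 30 mcg/mL.
Steady-state peak Cmax,ss = C₀·R = 30 × 4/3 ≈ 40.000 mcg/mL.

40.0 mcg/mL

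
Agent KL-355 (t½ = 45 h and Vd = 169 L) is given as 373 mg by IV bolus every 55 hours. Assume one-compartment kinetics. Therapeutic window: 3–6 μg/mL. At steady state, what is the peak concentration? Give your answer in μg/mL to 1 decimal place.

3.9 μg/mL

k = ln2/t½ = ln2/45 ≈ 0.015403 h⁻¹; fraction remaining f = e^(−kτ) = e^(−0.015403×55) ≈ 0.4286.
At steady state, accumulation factor R = 1/(1 − e^(−kτ)) ≈ 1.7501.
Single-dose peak C₀ = D/Vd = 373/169 ≈ 2.207 μg/mL.
Steady-state peak Cmax,ss = C₀·R ≈ 2.207 × 1.7501 ≈ 3.862 μg/mL.
Peak 3.9 μg/mL vs MTC 6 μg/mL: below toxic threshold.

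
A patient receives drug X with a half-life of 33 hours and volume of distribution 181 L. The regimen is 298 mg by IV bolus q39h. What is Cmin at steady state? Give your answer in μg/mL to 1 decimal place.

Over one 39-h interval, 39/33 ≈ 1.1818 half-lives elapse, leaving f ≈ 0.4408 of each dose.
At steady state, accumulation factor R = 1/(1 − e^(−kτ)) ≈ 1.7883.
Single-dose peak C₀ = D/Vd = 298/181 ≈ 1.646 μg/mL.
Steady-state peak Cmax,ss = C₀·R ≈ 1.646 × 1.7883 ≈ 2.944 μg/mL.
Steady-state trough Cmin,ss = Cmax,ss·f ≈ 2.944 × 0.4408 ≈ 1.298 μg/mL.

1.3 μg/mL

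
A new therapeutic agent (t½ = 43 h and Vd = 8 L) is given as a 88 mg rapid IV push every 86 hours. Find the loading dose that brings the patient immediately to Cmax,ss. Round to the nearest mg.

117 mg

f = (1/2)^(86/43) ≈ 0.250000; accumulation ratio R = 1/(1−f) ≈ 1.33333.
Loading dose to hit Cmax,ss on first dose: D_load = D_maint·R ≈ 88 × 1.33333 ≈ 117.33 mg.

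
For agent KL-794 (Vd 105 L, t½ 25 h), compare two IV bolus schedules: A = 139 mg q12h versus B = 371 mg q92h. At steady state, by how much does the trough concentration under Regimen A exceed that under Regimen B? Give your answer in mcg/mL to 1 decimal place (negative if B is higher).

Regimen A: f = (1/2)^(12/25) ≈ 0.7170; Cmin,ss = (139/105)·f/(1−f) ≈ 3.354 mcg/mL.
Regimen B: f = (1/2)^(92/25) ≈ 0.0780; Cmin,ss = (371/105)·f/(1−f) ≈ 0.299 mcg/mL.
Difference ≈ 3.354 − 0.299 ≈ 3.055 mcg/mL.

3.1 mcg/mL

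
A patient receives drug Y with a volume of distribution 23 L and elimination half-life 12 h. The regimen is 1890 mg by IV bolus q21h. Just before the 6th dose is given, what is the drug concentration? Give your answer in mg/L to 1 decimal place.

f = (1/2)^(τ/t½) = (1/2)^(21/12) ≈ 0.2973.
C₀ = D/Vd = 1890/23 ≈ 82.174 mg/L.
Before the 6th dose, 5 doses have been given. Superposition: Cmin = C₀·(f + f² + … + f^5).
≈ 82.174 × (0.2973 + 0.0884 + 0.0263 + 0.0078 + 0.0023) ≈ 82.174 × 0.4221 ≈ 34.686 mg/L.

34.7 mg/L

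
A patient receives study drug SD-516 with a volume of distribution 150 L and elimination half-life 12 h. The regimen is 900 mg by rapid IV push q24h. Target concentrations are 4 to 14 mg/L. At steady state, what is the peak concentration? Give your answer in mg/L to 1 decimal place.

8.0 mg/L

τ = 24 h = 2 half-lives, so f = (1/2)^2 = 0.25.
At steady state, R = 1/(1 − 0.25) = 4/3.
Single-dose peak C₀ = D/Vd = 900/150 = 6 mg/L.
Steady-state peak Cmax,ss = C₀·R = 6 × 4/3 ≈ 8.000 mg/L.
Peak 8.0 mg/L vs MTC 14 mg/L: below toxic threshold.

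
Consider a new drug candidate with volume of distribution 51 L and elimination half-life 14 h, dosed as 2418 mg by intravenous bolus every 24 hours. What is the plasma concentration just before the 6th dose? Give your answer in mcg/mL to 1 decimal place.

f = (1/2)^(τ/t½) = (1/2)^(24/14) ≈ 0.3048.
C₀ = D/Vd = 2418/51 ≈ 47.412 mcg/mL.
Before the 6th dose, 5 doses have been given. Superposition: Cmin = C₀·(f + f² + … + f^5).
≈ 47.412 × (0.3048 + 0.0929 + 0.0283 + 0.0086 + 0.0026) ≈ 47.412 × 0.4372 ≈ 20.729 mcg/mL.

20.7 mcg/mL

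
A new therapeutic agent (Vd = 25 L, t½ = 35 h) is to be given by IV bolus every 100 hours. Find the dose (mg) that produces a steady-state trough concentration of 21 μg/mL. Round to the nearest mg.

τ/t½ = 100/35 ≈ 2.8571, so f = (1/2)^(100/35) ≈ 0.138011.
Cmin,ss = (D/Vd)·f/(1−f), so D = Cmin,ss·Vd·(1−f)/f.
D = 21 × 25 × (1−f)/f ≈ 21 × 25 × 6.24580 ≈ 3279.05 mg.

3279 mg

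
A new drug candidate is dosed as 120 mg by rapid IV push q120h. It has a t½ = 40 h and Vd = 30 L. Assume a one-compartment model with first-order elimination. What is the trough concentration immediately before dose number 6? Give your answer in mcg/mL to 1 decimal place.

0.6 mcg/mL

f = (1/2)^(τ/t½) = (1/2)^(120/40) ≈ 0.1250.
C₀ = D/Vd = 120/30 ≈ 4.000 mcg/mL.
Before the 6th dose, 5 doses have been given. Superposition: Cmin = C₀·(f + f² + … + f^5).
≈ 4.000 × (0.1250 + 0.0156 + 0.0020 + 0.0002 + 0.0000) ≈ 4.000 × 0.1428 ≈ 0.571 mcg/mL.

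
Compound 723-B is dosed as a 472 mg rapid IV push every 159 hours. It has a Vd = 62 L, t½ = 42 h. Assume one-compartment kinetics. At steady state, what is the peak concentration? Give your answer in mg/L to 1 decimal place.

8.2 mg/L

τ/t½ = 159/42 ≈ 3.7857, so fraction remaining f = (1/2)^(159/42) ≈ 0.0725.
At steady state, accumulation factor R = 1/(1 − e^(−kτ)) ≈ 1.0782.
Each bolus raises the concentration by D/Vd = 472/62 ≈ 7.613 mg/L.
Steady-state peak Cmax,ss = C₀·R ≈ 7.613 × 1.0782 ≈ 8.208 mg/L.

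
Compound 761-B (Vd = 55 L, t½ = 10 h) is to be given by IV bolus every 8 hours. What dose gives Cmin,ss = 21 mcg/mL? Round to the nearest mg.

τ/t½ = 8/10 ≈ 0.8, so f = (1/2)^(8/10) ≈ 0.574349.
Cmin,ss = (D/Vd)·f/(1−f), so D = Cmin,ss·Vd·(1−f)/f.
D = 21 × 55 × (1−f)/f ≈ 21 × 55 × 0.74110 ≈ 855.97 mg.

856 mg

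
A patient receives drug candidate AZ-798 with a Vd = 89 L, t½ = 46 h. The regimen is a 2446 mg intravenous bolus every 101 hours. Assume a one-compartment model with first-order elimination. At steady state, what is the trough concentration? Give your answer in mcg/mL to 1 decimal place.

τ/t½ = 101/46 ≈ 2.1957, so fraction remaining f = (1/2)^(101/46) ≈ 0.2183.
Accumulation ratio R = 1/(1 − f) ≈ 1/0.7817 ≈ 1.2793.
Single-dose peak C₀ = D/Vd = 2446/89 ≈ 27.483 mcg/mL.
Steady-state peak Cmax,ss = C₀·R ≈ 27.483 × 1.2793 ≈ 35.159 mcg/mL.
Steady-state trough Cmin,ss = Cmax,ss·f ≈ 35.159 × 0.2183 ≈ 7.675 mcg/mL.

7.7 mcg/mL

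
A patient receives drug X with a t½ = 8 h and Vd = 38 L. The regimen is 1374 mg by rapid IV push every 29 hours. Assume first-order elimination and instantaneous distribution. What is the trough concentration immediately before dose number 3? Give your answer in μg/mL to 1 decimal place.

3.2 μg/mL

f = (1/2)^(τ/t½) = (1/2)^(29/8) ≈ 0.0811.
C₀ = D/Vd = 1374/38 ≈ 36.158 μg/mL.
Before the 3rd dose, 2 doses have been given. Superposition: Cmin = C₀·(f + f²).
≈ 36.158 × (0.0811 + 0.0066) ≈ 36.158 × 0.0877 ≈ 3.171 μg/mL.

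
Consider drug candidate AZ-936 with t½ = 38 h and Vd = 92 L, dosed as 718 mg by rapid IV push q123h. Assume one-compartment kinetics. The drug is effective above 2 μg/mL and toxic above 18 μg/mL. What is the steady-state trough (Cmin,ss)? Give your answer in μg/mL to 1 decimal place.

Over one 123-h interval, 123/38 ≈ 3.2368 half-lives elapse, leaving f ≈ 0.1061 of each dose.
Accumulation ratio R = 1/(1 − f) ≈ 1/0.8939 ≈ 1.1187.
Each bolus raises the concentration by D/Vd = 718/92 ≈ 7.804 μg/mL.
Cmax,ss = C₀/(1 − f) ≈ 7.804/0.8939 ≈ 8.730 μg/mL.
Steady-state trough Cmin,ss = Cmax,ss·f ≈ 8.730 × 0.1061 ≈ 0.926 μg/mL.
Trough 0.9 μg/mL vs MEC 2 μg/mL: subtherapeutic.

0.9 μg/mL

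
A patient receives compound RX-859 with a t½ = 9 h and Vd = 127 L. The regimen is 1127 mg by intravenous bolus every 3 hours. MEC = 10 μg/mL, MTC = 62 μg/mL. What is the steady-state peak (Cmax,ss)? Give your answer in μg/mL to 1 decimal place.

k = ln2/t½ = ln2/9 ≈ 0.077016 h⁻¹; fraction remaining f = e^(−kτ) = e^(−0.077016×3) ≈ 0.7937.
At steady state, accumulation factor R = 1/(1 − e^(−kτ)) ≈ 4.8473.
Single-dose peak C₀ = D/Vd = 1127/127 ≈ 8.874 μg/mL.
Cmax,ss = C₀/(1 − f) ≈ 8.874/0.2063 ≈ 43.015 μg/mL.
Peak 43.0 μg/mL vs MTC 62 μg/mL: below toxic threshold.

43.0 μg/mL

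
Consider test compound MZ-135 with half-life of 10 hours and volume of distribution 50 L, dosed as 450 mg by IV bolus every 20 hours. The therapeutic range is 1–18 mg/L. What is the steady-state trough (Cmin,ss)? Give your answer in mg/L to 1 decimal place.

τ = 20 h = 2 half-lives, so f = (1/2)^2 = 0.25.
At steady state, R = 1/(1 − 0.25) = 4/3.
Single-dose peak C₀ = D/Vd = 450/50 = 9 mg/L.
Steady-state peak Cmax,ss = C₀·R = 9 × 4/3 ≈ 12.000 mg/L.
Steady-state trough Cmin,ss = Cmax,ss·f ≈ 12.000 × 0.25 ≈ 3.000 mg/L.
Trough 3.0 mg/L vs MEC 1 mg/L: adequate.

3.0 mg/L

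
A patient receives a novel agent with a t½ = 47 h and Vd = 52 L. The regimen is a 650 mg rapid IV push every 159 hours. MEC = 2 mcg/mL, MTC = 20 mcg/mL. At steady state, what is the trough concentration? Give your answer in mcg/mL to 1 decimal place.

1.3 mcg/mL

k = ln2/t½ = ln2/47 ≈ 0.014748 h⁻¹; fraction remaining f = e^(−kτ) = e^(−0.014748×159) ≈ 0.0959.
Accumulation ratio R = 1/(1 − f) ≈ 1/0.9041 ≈ 1.1061.
Single-dose peak C₀ = D/Vd = 650/52 ≈ 12.500 mcg/mL.
Steady-state peak Cmax,ss = C₀·R ≈ 12.500 × 1.1061 ≈ 13.826 mcg/mL.
Steady-state trough Cmin,ss = Cmax,ss·f ≈ 13.826 × 0.0959 ≈ 1.326 mcg/mL.
Trough 1.3 mcg/mL vs MEC 2 mcg/mL: subtherapeutic.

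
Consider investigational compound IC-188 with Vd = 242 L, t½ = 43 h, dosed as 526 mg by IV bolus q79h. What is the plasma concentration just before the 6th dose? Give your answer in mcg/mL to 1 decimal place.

f = (1/2)^(τ/t½) = (1/2)^(79/43) ≈ 0.2799.
C₀ = D/Vd = 526/242 ≈ 2.174 mcg/mL.
Before the 6th dose, 5 doses have been given. Superposition: Cmin = C₀·(f + f² + … + f^5).
≈ 2.174 × (0.2799 + 0.0783 + 0.0219 + 0.0061 + 0.0017) ≈ 2.174 × 0.3879 ≈ 0.843 mcg/mL.

0.8 mcg/mL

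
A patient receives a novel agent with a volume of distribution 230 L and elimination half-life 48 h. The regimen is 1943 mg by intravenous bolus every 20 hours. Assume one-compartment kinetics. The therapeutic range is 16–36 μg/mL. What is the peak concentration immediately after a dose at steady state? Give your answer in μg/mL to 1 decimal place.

τ/t½ = 20/48 ≈ 0.41667, so fraction remaining f = (1/2)^(20/48) ≈ 0.7492.
Accumulation ratio R = 1/(1 − f) ≈ 1/0.2508 ≈ 3.9872.
Single-dose peak C₀ = D/Vd = 1943/230 ≈ 8.448 μg/mL.
Steady-state peak Cmax,ss = C₀·R ≈ 8.448 × 3.9872 ≈ 33.684 μg/mL.
Peak 33.7 μg/mL vs MTC 36 μg/mL: below toxic threshold.

33.7 μg/mL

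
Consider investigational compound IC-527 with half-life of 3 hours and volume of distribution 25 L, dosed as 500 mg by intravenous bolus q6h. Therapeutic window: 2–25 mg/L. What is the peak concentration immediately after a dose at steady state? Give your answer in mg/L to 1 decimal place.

The dosing interval is 2 half-lives, so f = 2^(−2) = 0.25.
Accumulation ratio R = 1/(1 − f) = 1/0.75 = 4/3.
Single-dose peak C₀ = D/Vd = 500/25 = 20 mg/L.
Steady-state peak Cmax,ss = C₀·R = 20 × 4/3 ≈ 26.667 mg/L.
Peak 26.7 mg/L vs MTC 25 mg/L: exceeds toxic threshold.

26.7 mg/L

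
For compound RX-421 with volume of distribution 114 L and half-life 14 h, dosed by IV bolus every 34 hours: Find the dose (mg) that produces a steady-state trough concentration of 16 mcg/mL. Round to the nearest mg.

7996 mg

τ/t½ = 34/14 ≈ 2.4286, so f = (1/2)^(34/14) ≈ 0.185749.
Cmin,ss = (D/Vd)·f/(1−f), so D = Cmin,ss·Vd·(1−f)/f.
D = 16 × 114 × (1−f)/f ≈ 16 × 114 × 4.38361 ≈ 7995.70 mg.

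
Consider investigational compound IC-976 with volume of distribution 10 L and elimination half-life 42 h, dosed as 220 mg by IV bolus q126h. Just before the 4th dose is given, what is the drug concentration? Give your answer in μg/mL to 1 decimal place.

3.1 μg/mL

f = (1/2)^(τ/t½) = (1/2)^(126/42) ≈ 0.1250.
C₀ = D/Vd = 220/10 ≈ 22.000 μg/mL.
Before the 4th dose, 3 doses have been given. Superposition: Cmin = C₀·(f + f² + … + f^3).
≈ 22.000 × (0.1250 + 0.0156 + 0.0020) ≈ 22.000 × 0.1426 ≈ 3.137 μg/mL.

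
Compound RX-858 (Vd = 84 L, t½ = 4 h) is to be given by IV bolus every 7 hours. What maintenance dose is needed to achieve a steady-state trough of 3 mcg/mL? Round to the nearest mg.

596 mg

τ/t½ = 7/4 ≈ 1.75, so f = (1/2)^(7/4) ≈ 0.297302.
Cmin,ss = (D/Vd)·f/(1−f), so D = Cmin,ss·Vd·(1−f)/f.
D = 3 × 84 × (1−f)/f ≈ 3 × 84 × 2.36358 ≈ 595.62 mg.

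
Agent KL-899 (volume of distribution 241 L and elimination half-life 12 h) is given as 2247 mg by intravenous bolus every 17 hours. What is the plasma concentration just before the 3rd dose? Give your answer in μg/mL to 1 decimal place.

4.8 μg/mL

f = (1/2)^(τ/t½) = (1/2)^(17/12) ≈ 0.3746.
C₀ = D/Vd = 2247/241 ≈ 9.324 μg/mL.
Before the 3rd dose, 2 doses have been given. Superposition: Cmin = C₀·(f + f²).
≈ 9.324 × (0.3746 + 0.1403) ≈ 9.324 × 0.5149 ≈ 4.801 μg/mL.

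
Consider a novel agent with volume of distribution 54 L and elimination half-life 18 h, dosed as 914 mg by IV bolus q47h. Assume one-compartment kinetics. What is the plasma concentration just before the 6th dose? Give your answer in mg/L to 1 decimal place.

3.3 mg/L

f = (1/2)^(τ/t½) = (1/2)^(47/18) ≈ 0.1637.
C₀ = D/Vd = 914/54 ≈ 16.926 mg/L.
Before the 6th dose, 5 doses have been given. Superposition: Cmin = C₀·(f + f² + … + f^5).
≈ 16.926 × (0.1637 + 0.0268 + 0.0044 + 0.0007 + 0.0001) ≈ 16.926 × 0.1957 ≈ 3.312 mg/L.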